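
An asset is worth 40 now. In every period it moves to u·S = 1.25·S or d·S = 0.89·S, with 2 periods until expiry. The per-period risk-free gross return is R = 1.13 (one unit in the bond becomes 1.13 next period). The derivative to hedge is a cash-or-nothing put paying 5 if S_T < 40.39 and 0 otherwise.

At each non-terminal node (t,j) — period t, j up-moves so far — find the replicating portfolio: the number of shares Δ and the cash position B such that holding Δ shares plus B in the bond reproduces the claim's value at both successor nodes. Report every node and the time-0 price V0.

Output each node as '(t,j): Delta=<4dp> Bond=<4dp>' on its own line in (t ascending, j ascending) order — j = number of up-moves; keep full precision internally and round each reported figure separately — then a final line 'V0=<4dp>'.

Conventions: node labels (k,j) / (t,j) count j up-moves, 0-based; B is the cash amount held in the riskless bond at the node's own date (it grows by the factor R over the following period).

(0,0): Delta=-0.1024 Bond=4.5321
(1,0): Delta=-0.3901 Bond=15.3638
(1,1): Delta=0.0000 Bond=0.0000
V0=0.4351

Since d<R<u, set p* = (R−d)/(u−d) = 0.6667; price each node as the discounted p*-expectation of its children.
Payoffs at expiry: V(2,0)=5.0000, V(2,1)=0.0000, V(2,2)=0.0000
Node (1,0) S=35.6000: V=(p*·0.0000+(1−p*)·5.0000)/1.13=1.4749; Δ=(0.0000−5.0000)/(44.5000−31.6840)=-0.3901; B=V−Δ·S=15.3638
Node (1,1) S=50.0000: V=(p*·0.0000+(1−p*)·0.0000)/1.13=0.0000; Δ=(0.0000−0.0000)/(62.5000−44.5000)=0.0000; B=V−Δ·S=0.0000
Node (0,0) S=40.0000: V=(p*·0.0000+(1−p*)·1.4749)/1.13=0.4351; Δ=(0.0000−1.4749)/(50.0000−35.6000)=-0.1024; B=V−Δ·S=4.5321
Check: Δ(0,0)·S0 + B(0,0) = 0.4351 = V0.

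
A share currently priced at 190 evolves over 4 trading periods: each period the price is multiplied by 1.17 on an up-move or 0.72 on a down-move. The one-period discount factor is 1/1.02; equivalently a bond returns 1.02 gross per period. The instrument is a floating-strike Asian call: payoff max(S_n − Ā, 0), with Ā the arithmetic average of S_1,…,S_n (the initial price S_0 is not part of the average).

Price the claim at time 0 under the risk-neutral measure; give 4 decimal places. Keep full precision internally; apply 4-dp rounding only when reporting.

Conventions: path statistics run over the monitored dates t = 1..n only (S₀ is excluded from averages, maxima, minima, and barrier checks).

With p* = (R−d)/(u−d) = 0.6667, sum probability × payoff across the paths and divide by R^4.
Enumerate all 2^4 = 16 price paths (U = up ×1.17, D = down ×0.72); each path with k up-moves has probability p*^k·(1−p*)^(4−k).
DDDD: Ā=89.3184, payoff=0.0000, prob=0.012346
UDDD: Ā=145.1423, payoff=0.0000, prob=0.024691
DUDD: Ā=123.7673, payoff=0.0000, prob=0.024691
UUDD: Ā=201.1219, payoff=0.0000, prob=0.049383
DDUD: Ā=108.3773, payoff=0.0000, prob=0.024691
UDUD: Ā=176.1132, payoff=0.0000, prob=0.049383
DUUD: Ā=154.7382, payoff=0.0000, prob=0.049383
UUUD: Ā=251.4495, payoff=0.0000, prob=0.098765
DDDU: Ā=97.2965, payoff=0.0000, prob=0.024691
UDDU: Ā=158.1069, payoff=0.0000, prob=0.049383
DUDU: Ā=136.7319, payoff=0.0000, prob=0.049383
UUDU: Ā=222.1893, payoff=0.0000, prob=0.098765
DDUU: Ā=121.3419, payoff=13.4893, prob=0.049383
UDUU: Ā=197.1805, payoff=21.9201, prob=0.098765
DUUU: Ā=175.8055, payoff=43.2951, prob=0.098765
UUUU: Ā=285.6840, payoff=70.3546, prob=0.197531
Price = Σ prob·payoff / R^4 = 21.004345 / 1.082432 = 19.4048

price = 19.4048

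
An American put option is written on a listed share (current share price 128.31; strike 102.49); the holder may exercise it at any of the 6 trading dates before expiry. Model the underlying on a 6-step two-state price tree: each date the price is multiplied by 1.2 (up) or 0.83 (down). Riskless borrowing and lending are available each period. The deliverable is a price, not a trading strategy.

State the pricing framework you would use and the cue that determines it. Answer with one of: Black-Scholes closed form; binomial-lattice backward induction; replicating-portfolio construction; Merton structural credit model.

Key observation: the defining feature is the embedded early-exercise option across 6 discrete dates on the spot-128.31 tree; pricing the strike-102.49 put means working backward with an exercise test at every node.

framework: binomial-lattice backward induction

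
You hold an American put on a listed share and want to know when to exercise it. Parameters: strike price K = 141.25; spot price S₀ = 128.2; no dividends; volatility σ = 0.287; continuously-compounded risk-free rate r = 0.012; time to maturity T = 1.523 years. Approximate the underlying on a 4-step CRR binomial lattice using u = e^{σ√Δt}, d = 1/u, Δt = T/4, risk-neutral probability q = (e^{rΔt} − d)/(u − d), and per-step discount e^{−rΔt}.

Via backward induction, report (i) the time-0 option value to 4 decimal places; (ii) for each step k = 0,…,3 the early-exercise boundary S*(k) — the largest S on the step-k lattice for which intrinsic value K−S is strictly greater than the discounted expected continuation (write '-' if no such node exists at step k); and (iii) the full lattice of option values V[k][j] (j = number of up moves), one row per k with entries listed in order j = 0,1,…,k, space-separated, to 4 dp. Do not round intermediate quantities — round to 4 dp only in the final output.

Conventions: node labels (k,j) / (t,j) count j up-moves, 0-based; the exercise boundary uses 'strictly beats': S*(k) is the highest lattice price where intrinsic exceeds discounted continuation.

Δt=0.38075, u=1.19374, d=0.83770, q=0.46870, disc=e^(-rΔt)=0.99544
k=4 terminal: V=max(K-S,0) → 78.1186 51.2864 13.0500 0.0000 0.0000
k=3: j=0 S=75.3627 intr=65.8873 cont=65.2434 V=65.8873[EX]; j=1 S=107.3934 intr=33.8566 cont=33.2127 V=33.8566[EX]; j=2 S=153.0378 intr=0.0000 cont=6.9018 V=6.9018[hold]; j=3 S=218.0820 intr=0.0000 cont=0.0000 V=0.0000[hold]  S*(3)=107.3934
k=2: j=0 S=89.9636 intr=51.2864 cont=50.6425 V=51.2864[EX]; j=1 S=128.2000 intr=13.0500 cont=21.1260 V=21.1260[hold]; j=2 S=182.6877 intr=0.0000 cont=3.6502 V=3.6502[hold]  S*(2)=89.9636
k=1: j=0 S=107.3934 intr=33.8566 cont=36.9808 V=36.9808[hold]; j=1 S=153.0378 intr=0.0000 cont=12.8761 V=12.8761[hold]  S*(1)=-
k=0: j=0 S=128.2000 intr=13.0500 cont=25.5657 V=25.5657[hold]  S*(0)=-

price = 25.5657
boundary = - - 89.9636 107.3934
tree:
25.5657
36.9808 12.8761
51.2864 21.1260 3.6502
65.8873 33.8566 6.9018 0.0000
78.1186 51.2864 13.0500 0.0000 0.0000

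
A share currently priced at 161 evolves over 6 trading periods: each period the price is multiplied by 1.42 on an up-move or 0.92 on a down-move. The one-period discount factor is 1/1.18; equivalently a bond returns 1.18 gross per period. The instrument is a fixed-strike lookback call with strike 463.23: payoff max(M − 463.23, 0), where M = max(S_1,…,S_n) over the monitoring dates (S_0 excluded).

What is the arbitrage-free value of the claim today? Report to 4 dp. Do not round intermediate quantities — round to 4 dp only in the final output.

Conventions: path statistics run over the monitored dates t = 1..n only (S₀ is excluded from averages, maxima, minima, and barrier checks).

price = 33.0069

Risk-neutral up-probability p* = (R−d)/(u−d) = (1.18−0.92)/(1.42−0.92) = 0.5200; the claim prices as the p*-weighted sum of path payoffs discounted by R^6.
Enumerate all 2^6 = 64 price paths (U = up ×1.42, D = down ×0.92); each path with k up-moves has probability p*^k·(1−p*)^(6−k).
DDDDDD: M=148.1200, payoff=0.0000, prob=0.012231
UDDDDD: M=228.6200, payoff=0.0000, prob=0.013250
DUDDDD: M=210.3304, payoff=0.0000, prob=0.013250
UUDDDD: M=324.6404, payoff=0.0000, prob=0.014354
DDUDDD: M=193.5040, payoff=0.0000, prob=0.013250
UDUDDD: M=298.6692, payoff=0.0000, prob=0.014354
DUUDDD: M=298.6692, payoff=0.0000, prob=0.014354
UUUDDD: M=460.9894, payoff=0.0000, prob=0.015550
DDDUDD: M=178.0237, payoff=0.0000, prob=0.013250
UDDUDD: M=274.7756, payoff=0.0000, prob=0.014354
DUDUDD: M=274.7756, payoff=0.0000, prob=0.014354
UUDUDD: M=424.1102, payoff=0.0000, prob=0.015550
DDUUDD: M=274.7756, payoff=0.0000, prob=0.014354
UDUUDD: M=424.1102, payoff=0.0000, prob=0.015550
DUUUDD: M=424.1102, payoff=0.0000, prob=0.015550
UUUUDD: M=654.6049, payoff=191.3749, prob=0.016846
DDDDUD: M=163.7818, payoff=0.0000, prob=0.013250
UDDDUD: M=252.7936, payoff=0.0000, prob=0.014354
DUDDUD: M=252.7936, payoff=0.0000, prob=0.014354
UUDDUD: M=390.1814, payoff=0.0000, prob=0.015550
DDUDUD: M=252.7936, payoff=0.0000, prob=0.014354
UDUDUD: M=390.1814, payoff=0.0000, prob=0.015550
DUUDUD: M=390.1814, payoff=0.0000, prob=0.015550
UUUDUD: M=602.2365, payoff=139.0065, prob=0.016846
DDDUUD: M=252.7936, payoff=0.0000, prob=0.014354
UDDUUD: M=390.1814, payoff=0.0000, prob=0.015550
DUDUUD: M=390.1814, payoff=0.0000, prob=0.015550
UUDUUD: M=602.2365, payoff=139.0065, prob=0.016846
DDUUUD: M=390.1814, payoff=0.0000, prob=0.015550
UDUUUD: M=602.2365, payoff=139.0065, prob=0.016846
DUUUUD: M=602.2365, payoff=139.0065, prob=0.016846
UUUUUD: M=929.5390, payoff=466.3090, prob=0.018250
DDDDDU: M=150.6792, payoff=0.0000, prob=0.013250
UDDDDU: M=232.5701, payoff=0.0000, prob=0.014354
DUDDDU: M=232.5701, payoff=0.0000, prob=0.014354
UUDDDU: M=358.9669, payoff=0.0000, prob=0.015550
DDUDDU: M=232.5701, payoff=0.0000, prob=0.014354
UDUDDU: M=358.9669, payoff=0.0000, prob=0.015550
DUUDDU: M=358.9669, payoff=0.0000, prob=0.015550
UUUDDU: M=554.0576, payoff=90.8276, prob=0.016846
DDDUDU: M=232.5701, payoff=0.0000, prob=0.014354
UDDUDU: M=358.9669, payoff=0.0000, prob=0.015550
DUDUDU: M=358.9669, payoff=0.0000, prob=0.015550
UUDUDU: M=554.0576, payoff=90.8276, prob=0.016846
DDUUDU: M=358.9669, payoff=0.0000, prob=0.015550
UDUUDU: M=554.0576, payoff=90.8276, prob=0.016846
DUUUDU: M=554.0576, payoff=90.8276, prob=0.016846
UUUUDU: M=855.1758, payoff=391.9458, prob=0.018250
DDDDUU: M=232.5701, payoff=0.0000, prob=0.014354
UDDDUU: M=358.9669, payoff=0.0000, prob=0.015550
DUDDUU: M=358.9669, payoff=0.0000, prob=0.015550
UUDDUU: M=554.0576, payoff=90.8276, prob=0.016846
DDUDUU: M=358.9669, payoff=0.0000, prob=0.015550
UDUDUU: M=554.0576, payoff=90.8276, prob=0.016846
DUUDUU: M=554.0576, payoff=90.8276, prob=0.016846
UUUDUU: M=855.1758, payoff=391.9458, prob=0.018250
DDDUUU: M=358.9669, payoff=0.0000, prob=0.015550
UDDUUU: M=554.0576, payoff=90.8276, prob=0.016846
DUDUUU: M=554.0576, payoff=90.8276, prob=0.016846
UUDUUU: M=855.1758, payoff=391.9458, prob=0.018250
DDUUUU: M=554.0576, payoff=90.8276, prob=0.016846
UDUUUU: M=855.1758, payoff=391.9458, prob=0.018250
DUUUUU: M=855.1758, payoff=391.9458, prob=0.018250
UUUUUU: M=1319.9453, payoff=856.7153, prob=0.019771
Price = Σ prob·payoff / R^6 = 89.103951 / 2.699554 = 33.0069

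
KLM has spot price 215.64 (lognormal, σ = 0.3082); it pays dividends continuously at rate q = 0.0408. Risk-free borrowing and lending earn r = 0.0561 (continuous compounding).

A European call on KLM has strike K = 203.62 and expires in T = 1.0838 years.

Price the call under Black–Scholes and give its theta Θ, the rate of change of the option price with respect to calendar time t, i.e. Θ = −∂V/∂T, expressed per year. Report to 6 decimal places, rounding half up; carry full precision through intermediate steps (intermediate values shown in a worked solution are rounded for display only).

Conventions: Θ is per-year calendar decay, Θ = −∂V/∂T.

price = 33.374680
Θ = -11.473194

σ√T = 0.3082·√1.0838 = 0.320854
d₁ = (ln(S/K) + (r−q+σ²/2)T) / (σ√T) = (ln(215.64/203.62) + (0.0561−0.0408+0.3082²/2)·1.0838) / 0.320854 = (0.057355 + 0.068056) / 0.320854 = 0.390865
d₂ = d₁ − σ√T = 0.390865 − 0.320854 = 0.070011
e^{−rT} = 0.941010
e^{−qT} = 0.956744
N(d₁) = 0.652052,  N(d₂) = 0.527908
Call price V = S·e^{−qT}·N(d₁) − K·e^{−rT}·N(d₂) = 134.526287 − 101.151607 = 33.374680
φ(d₁) = (1/√(2π))·e^{−d₁²/2} = 0.369603
Θ = −S·e^{−qT}·φ(d₁)·σ/(2√T) + q·S·e^{−qT}·N(d₁) − r·K·e^{−rT}·N(d₂) = −11.287261 + 5.488673 − 5.674605 = -11.473194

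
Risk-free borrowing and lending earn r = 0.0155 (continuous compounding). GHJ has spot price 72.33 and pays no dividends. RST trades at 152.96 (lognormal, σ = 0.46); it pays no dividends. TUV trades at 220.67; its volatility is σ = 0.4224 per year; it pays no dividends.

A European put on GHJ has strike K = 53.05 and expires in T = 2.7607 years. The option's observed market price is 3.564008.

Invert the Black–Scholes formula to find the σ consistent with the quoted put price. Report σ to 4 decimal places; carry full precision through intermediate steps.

sigma = 0.2791

At σ = 0.2791 the Black–Scholes value reproduces the quote:
σ√T = 0.2791·√2.7607 = 0.463735
d₁ = (ln(S/K) + (r+σ²/2)T) / (σ√T) = (ln(72.33/53.05) + (0.0155+0.2791²/2)·2.7607) / 0.463735 = (0.310004 + 0.150316) / 0.463735 = 0.992636
d₂ = d₁ − σ√T = 0.992636 − 0.463735 = 0.528902
e^{−rT} = 0.958112
N(−d₁) = 0.160444,  N(−d₂) = 0.298437
V = K·e^{−rT}·N(−d₂) − S·N(−d₁) = 15.168891 − 11.604883 = 3.564008 (the observed quote) — the price is monotone increasing in volatility, hence this σ is the only solution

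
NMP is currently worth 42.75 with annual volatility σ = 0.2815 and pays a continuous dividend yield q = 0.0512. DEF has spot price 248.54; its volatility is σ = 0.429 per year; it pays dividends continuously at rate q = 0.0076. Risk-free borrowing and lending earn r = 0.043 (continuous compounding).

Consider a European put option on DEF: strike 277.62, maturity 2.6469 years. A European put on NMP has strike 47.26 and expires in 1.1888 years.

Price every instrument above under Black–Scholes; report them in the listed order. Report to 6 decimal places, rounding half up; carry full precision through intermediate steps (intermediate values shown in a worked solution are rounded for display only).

price(DEF put K=277.62) = 69.143103
price(NMP put K=47.26) = 7.858332

[DEF put K=277.62]
σ√T = 0.429·√2.6469 = 0.697953
d₁ = (ln(S/K) + (r−q+σ²/2)T) / (σ√T) = (ln(248.54/277.62) + (0.043−0.0076+0.429²/2)·2.6469) / 0.697953 = (-0.110649 + 0.337269) / 0.697953 = 0.324692
d₂ = d₁ − σ√T = 0.324692 − 0.697953 = -0.373261
e^{−rT} = 0.892422
e^{−qT} = 0.980085
N(−d₁) = 0.372707,  N(−d₂) = 0.645523
price = K·e^{−rT}·N(−d₂) − S·e^{−qT}·N(−d₁) = 159.930883 − 90.787780 = 69.143103
[NMP put K=47.26]
σ√T = 0.2815·√1.1888 = 0.306925
d₁ = (ln(S/K) + (r−q+σ²/2)T) / (σ√T) = (ln(42.75/47.26) + (0.043−0.0512+0.2815²/2)·1.1888) / 0.306925 = (-0.100295 + 0.037353) / 0.306925 = -0.205071
d₂ = d₁ − σ√T = -0.205071 − 0.306925 = -0.511997
e^{−rT} = 0.950166
e^{−qT} = 0.940949
N(−d₁) = 0.581242,  N(−d₂) = 0.695673
price = K·e^{−rT}·N(−d₂) − S·e^{−qT}·N(−d₁) = 31.239112 − 23.380780 = 7.858332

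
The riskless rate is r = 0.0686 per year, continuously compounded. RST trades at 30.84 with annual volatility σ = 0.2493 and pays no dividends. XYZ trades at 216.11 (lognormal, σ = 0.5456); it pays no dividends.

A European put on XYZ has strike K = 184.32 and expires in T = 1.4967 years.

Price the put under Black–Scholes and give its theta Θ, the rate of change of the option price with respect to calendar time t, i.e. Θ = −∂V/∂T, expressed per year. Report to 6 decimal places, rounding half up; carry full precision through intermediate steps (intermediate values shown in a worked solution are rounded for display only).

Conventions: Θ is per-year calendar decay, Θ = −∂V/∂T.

price = 28.734155
Θ = -9.332265

σ√T = 0.5456·√1.4967 = 0.667485
d₁ = (ln(S/K) + (r+σ²/2)T) / (σ√T) = (ln(216.11/184.32) + (0.0686+0.5456²/2)·1.4967) / 0.667485 = (0.159114 + 0.325442) / 0.667485 = 0.725943
d₂ = d₁ − σ√T = 0.725943 − 0.667485 = 0.058457
e^{−rT} = 0.902421
N(−d₁) = 0.233937,  N(−d₂) = 0.476692
Put price V = K·e^{−rT}·N(−d₂) − S·N(−d₁) = 79.290268 − 50.556113 = 28.734155
φ(d₁) = (1/√(2π))·e^{−d₁²/2} = 0.306531
Θ = −S·φ(d₁)·σ/(2√T) + r·K·e^{−rT}·N(−d₂) = −14.771578 + 5.439312 = -9.332265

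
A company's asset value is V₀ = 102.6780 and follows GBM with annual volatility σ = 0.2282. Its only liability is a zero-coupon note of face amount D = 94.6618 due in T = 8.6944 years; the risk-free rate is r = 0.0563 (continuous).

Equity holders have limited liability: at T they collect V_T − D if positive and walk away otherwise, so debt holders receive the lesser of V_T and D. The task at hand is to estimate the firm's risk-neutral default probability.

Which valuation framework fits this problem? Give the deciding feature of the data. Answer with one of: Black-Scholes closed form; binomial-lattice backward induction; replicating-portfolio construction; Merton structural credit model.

Key observation: the question is about default risk generated by asset-value dynamics against a debt face of 94.6618 — the structural framework prices exactly that.

framework: Merton structural credit model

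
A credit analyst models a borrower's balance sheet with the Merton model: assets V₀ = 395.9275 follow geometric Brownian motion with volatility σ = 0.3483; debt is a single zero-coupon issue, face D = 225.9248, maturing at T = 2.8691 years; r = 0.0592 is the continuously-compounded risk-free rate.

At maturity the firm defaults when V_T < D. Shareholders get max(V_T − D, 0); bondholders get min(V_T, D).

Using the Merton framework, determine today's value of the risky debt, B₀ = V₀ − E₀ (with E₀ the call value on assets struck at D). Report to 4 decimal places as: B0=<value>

With assets at 395.9275 and a single debt payment of 225.9248 at 2.8691 years:
d₁ = [ln(V₀/D) + (r + σ²/2)T] / (σ√T)
   = [ln(395.9275/225.9248) + (0.0592 + 0.5·0.3483²)·2.8691] / (0.3483·√2.8691)
   = [0.561029 + 0.343880] / 0.589965 = 1.533835
d₂ = d₁ − σ√T = 1.533835 − 0.589965 = 0.943870
N(d₁) = 0.937465,  N(d₂) = 0.827382,  e^(−rT) = 0.843791
E₀ = V₀·N(d₁) − D·e^(−rT)·N(d₂)
   = 395.9275·0.937465 − 225.9248·0.843791·0.827382 = 213.441608
B₀ = V₀ − E₀ = 395.9275 − 213.441608 = 182.485892

B0=182.4859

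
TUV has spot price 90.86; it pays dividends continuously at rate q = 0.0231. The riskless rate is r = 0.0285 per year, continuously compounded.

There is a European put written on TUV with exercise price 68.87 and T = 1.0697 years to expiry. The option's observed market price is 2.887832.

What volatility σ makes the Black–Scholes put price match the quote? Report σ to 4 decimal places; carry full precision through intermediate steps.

At σ = 0.3261 the Black–Scholes value reproduces the quote:
σ√T = 0.3261·√1.0697 = 0.337273
d₁ = (ln(S/K) + (r−q+σ²/2)T) / (σ√T) = (ln(90.86/68.87) + (0.0285−0.0231+0.3261²/2)·1.0697) / 0.337273 = (0.277099 + 0.062653) / 0.337273 = 1.007350
d₂ = d₁ − σ√T = 1.007350 − 0.337273 = 0.670077
e^{−rT} = 0.969974
e^{−qT} = 0.975593
N(−d₁) = 0.156883,  N(−d₂) = 0.251404
V = K·e^{−rT}·N(−d₂) − S·e^{−qT}·N(−d₁) = 16.794335 − 13.906503 = 2.887832 (the quoted price), and the Black–Scholes price is strictly increasing in σ, so σ is unique

sigma = 0.3261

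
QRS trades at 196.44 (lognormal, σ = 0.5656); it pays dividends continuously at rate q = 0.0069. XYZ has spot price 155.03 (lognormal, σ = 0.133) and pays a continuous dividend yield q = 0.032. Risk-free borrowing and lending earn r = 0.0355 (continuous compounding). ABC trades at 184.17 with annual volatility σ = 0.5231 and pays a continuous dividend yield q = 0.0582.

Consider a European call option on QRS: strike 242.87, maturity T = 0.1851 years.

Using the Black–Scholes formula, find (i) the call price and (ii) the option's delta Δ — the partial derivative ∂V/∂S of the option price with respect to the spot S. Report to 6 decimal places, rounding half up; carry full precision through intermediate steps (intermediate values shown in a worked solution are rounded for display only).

σ√T = 0.5656·√0.1851 = 0.243339
d₁ = (ln(S/K) + (r−q+σ²/2)T) / (σ√T) = (ln(196.44/242.87) + (0.0355−0.0069+0.5656²/2)·0.1851) / 0.243339 = (-0.212169 + 0.034901) / 0.243339 = -0.728482
d₂ = d₁ − σ√T = -0.728482 − 0.243339 = -0.971821
e^{−rT} = 0.993450
e^{−qT} = 0.998724
N(d₁) = 0.233159,  N(d₂) = 0.165570
Call price V = S·e^{−qT}·N(d₁) − K·e^{−rT}·N(d₂) = 45.743371 − 39.948560 = 5.794811
Δ = e^{−qT}·N(d₁) = 0.232862

price = 5.794811
Δ = 0.232862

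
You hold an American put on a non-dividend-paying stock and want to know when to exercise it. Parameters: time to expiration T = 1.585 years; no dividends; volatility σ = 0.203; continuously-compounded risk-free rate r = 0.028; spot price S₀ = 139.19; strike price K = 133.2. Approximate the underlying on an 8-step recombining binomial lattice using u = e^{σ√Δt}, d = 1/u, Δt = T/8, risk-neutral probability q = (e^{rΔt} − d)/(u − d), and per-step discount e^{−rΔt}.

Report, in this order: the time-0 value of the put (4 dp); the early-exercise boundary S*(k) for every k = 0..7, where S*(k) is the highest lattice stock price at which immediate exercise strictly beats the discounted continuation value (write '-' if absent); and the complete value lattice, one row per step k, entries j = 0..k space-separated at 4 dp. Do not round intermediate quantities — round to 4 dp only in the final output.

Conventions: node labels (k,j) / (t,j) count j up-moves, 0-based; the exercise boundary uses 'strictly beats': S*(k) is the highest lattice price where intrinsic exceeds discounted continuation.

params: Δt=0.19812 u=1.09457 d=0.91360 q=0.50817 e^(-rΔt)=0.99447
t_8 payoffs: 65.6426 52.2612 36.2293 17.0219 0.0000 0.0000 0.0000 0.0000 0.0000
t_7: node(7,0) S=73.9460 payoff=59.2540 vs cont=58.5171 → 59.2540 [stop]  node(7,1) S=88.5928 payoff=44.6072 vs cont=43.8703 → 44.6072 [stop]  node(7,2) S=106.1408 payoff=27.0592 vs cont=26.3223 → 27.0592 [stop]  node(7,3) S=127.1646 payoff=6.0354 vs cont=8.3256 → 8.3256 [wait]  node(7,4) S=152.3526 payoff=0.0000 vs cont=0.0000 → 0.0000 [wait]  node(7,5) S=182.5298 payoff=0.0000 vs cont=0.0000 → 0.0000 [wait]  node(7,6) S=218.6843 payoff=0.0000 vs cont=0.0000 → 0.0000 [wait]  node(7,7) S=262.0000 payoff=0.0000 vs cont=0.0000 → 0.0000 [wait]  ⇒ S*(7)=106.1408
t_6: node(6,0) S=80.9388 payoff=52.2612 vs cont=51.5243 → 52.2612 [stop]  node(6,1) S=96.9707 payoff=36.2293 vs cont=35.4924 → 36.2293 [stop]  node(6,2) S=116.1781 payoff=17.0219 vs cont=17.4424 → 17.4424 [wait]  node(6,3) S=139.1900 payoff=0.0000 vs cont=4.0722 → 4.0722 [wait]  node(6,4) S=166.7600 payoff=0.0000 vs cont=0.0000 → 0.0000 [wait]  node(6,5) S=199.7909 payoff=0.0000 vs cont=0.0000 → 0.0000 [wait]  node(6,6) S=239.3643 payoff=0.0000 vs cont=0.0000 → 0.0000 [wait]  ⇒ S*(6)=96.9707
t_5: node(5,0) S=88.5928 payoff=44.6072 vs cont=43.8703 → 44.6072 [stop]  node(5,1) S=106.1408 payoff=27.0592 vs cont=26.5348 → 27.0592 [stop]  node(5,2) S=127.1646 payoff=6.0354 vs cont=10.5892 → 10.5892 [wait]  node(5,3) S=152.3526 payoff=0.0000 vs cont=1.9917 → 1.9917 [wait]  node(5,4) S=182.5298 payoff=0.0000 vs cont=0.0000 → 0.0000 [wait]  node(5,5) S=218.6843 payoff=0.0000 vs cont=0.0000 → 0.0000 [wait]  ⇒ S*(5)=106.1408
t_4: node(4,0) S=96.9707 payoff=36.2293 vs cont=35.4924 → 36.2293 [stop]  node(4,1) S=116.1781 payoff=17.0219 vs cont=18.5863 → 18.5863 [wait]  node(4,2) S=139.1900 payoff=0.0000 vs cont=6.1858 → 6.1858 [wait]  node(4,3) S=166.7600 payoff=0.0000 vs cont=0.9742 → 0.9742 [wait]  node(4,4) S=199.7909 payoff=0.0000 vs cont=0.0000 → 0.0000 [wait]  ⇒ S*(4)=96.9707
t_3: node(3,0) S=106.1408 payoff=27.0592 vs cont=27.1129 → 27.1129 [wait]  node(3,1) S=127.1646 payoff=6.0354 vs cont=12.2168 → 12.2168 [wait]  node(3,2) S=152.3526 payoff=0.0000 vs cont=3.5179 → 3.5179 [wait]  node(3,3) S=182.5298 payoff=0.0000 vs cont=0.4765 → 0.4765 [wait]  ⇒ S*(3)=-
t_2: node(2,0) S=116.1781 payoff=17.0219 vs cont=19.4351 → 19.4351 [wait]  node(2,1) S=139.1900 payoff=0.0000 vs cont=7.7532 → 7.7532 [wait]  node(2,2) S=166.7600 payoff=0.0000 vs cont=1.9614 → 1.9614 [wait]  ⇒ S*(2)=-
t_1: node(1,0) S=127.1646 payoff=6.0354 vs cont=13.4241 → 13.4241 [wait]  node(1,1) S=152.3526 payoff=0.0000 vs cont=4.7834 → 4.7834 [wait]  ⇒ S*(1)=-
t_0: node(0,0) S=139.1900 payoff=0.0000 vs cont=8.9832 → 8.9832 [wait]  ⇒ S*(0)=-

price = 8.9832
boundary = - - - - 96.9707 106.1408 96.9707 106.1408
tree:
8.9832
13.4241 4.7834
19.4351 7.7532 1.9614
27.1129 12.2168 3.5179 0.4765
36.2293 18.5863 6.1858 0.9742 0.0000
44.6072 27.0592 10.5892 1.9917 0.0000 0.0000
52.2612 36.2293 17.4424 4.0722 0.0000 0.0000 0.0000
59.2540 44.6072 27.0592 8.3256 0.0000 0.0000 0.0000 0.0000
65.6426 52.2612 36.2293 17.0219 0.0000 0.0000 0.0000 0.0000 0.0000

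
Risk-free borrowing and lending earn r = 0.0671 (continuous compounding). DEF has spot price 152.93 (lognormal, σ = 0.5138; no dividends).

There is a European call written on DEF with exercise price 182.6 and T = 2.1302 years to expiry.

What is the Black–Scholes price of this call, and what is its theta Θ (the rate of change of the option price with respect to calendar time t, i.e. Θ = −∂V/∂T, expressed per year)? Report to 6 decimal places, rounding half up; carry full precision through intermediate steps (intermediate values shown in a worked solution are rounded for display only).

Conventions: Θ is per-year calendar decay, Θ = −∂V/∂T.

price = 42.854620
Θ = -13.751339

σ√T = 0.5138·√2.1302 = 0.749902
d₁ = (ln(S/K) + (r+σ²/2)T) / (σ√T) = (ln(152.93/182.6) + (0.0671+0.5138²/2)·2.1302) / 0.749902 = (-0.177318 + 0.424113) / 0.749902 = 0.329103
d₂ = d₁ − σ√T = 0.329103 − 0.749902 = -0.420798
e^{−rT} = 0.866809
N(d₁) = 0.628961,  N(d₂) = 0.336951
Call price V = S·N(d₁) − K·e^{−rT}·N(d₂) = 96.187026 − 53.332406 = 42.854620
φ(d₁) = (1/√(2π))·e^{−d₁²/2} = 0.377912
Θ = −S·φ(d₁)·σ/(2√T) − r·K·e^{−rT}·N(d₂) = −10.172734 − 3.578604 = -13.751339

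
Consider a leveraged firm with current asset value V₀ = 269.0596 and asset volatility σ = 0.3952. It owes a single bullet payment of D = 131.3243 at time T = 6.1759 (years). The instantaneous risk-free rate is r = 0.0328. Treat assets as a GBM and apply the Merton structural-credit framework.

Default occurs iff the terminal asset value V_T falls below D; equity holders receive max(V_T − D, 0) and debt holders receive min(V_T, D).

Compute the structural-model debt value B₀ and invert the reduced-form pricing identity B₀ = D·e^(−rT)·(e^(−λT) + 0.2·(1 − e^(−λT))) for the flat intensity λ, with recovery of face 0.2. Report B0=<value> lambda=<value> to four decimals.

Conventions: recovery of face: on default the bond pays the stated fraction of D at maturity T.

B0=92.7066 lambda=0.0301

Equity is a call on the firm's assets struck at D = 131.3243:
d₁ = [ln(V₀/D) + (r + σ²/2)T] / (σ√T)
   = [ln(269.0596/131.3243) + (0.0328 + 0.5·0.3952²)·6.1759] / (0.3952·√6.1759)
   = [0.717263 + 0.684855] / 0.982126 = 1.427636
d₂ = d₁ − σ√T = 1.427636 − 0.982126 = 0.445510
N(d₁) = 0.923302,  N(d₂) = 0.672025,  e^(−rT) = 0.816630
E₀ = V₀·N(d₁) − D·e^(−rT)·N(d₂)
   = 269.0596·0.923302 − 131.3243·0.816630·0.672025 = 176.353037
B₀ = V₀ − E₀ = 269.0596 − 176.353037 = 92.706563
e^(−λT) = (B₀·e^(rT)/D − 0.2)/(1 − 0.2) = (92.7066·1.224545/131.3243 − 0.2)/0.8 = 0.83056376
λ = −ln(0.83056376)/6.1759 = 0.030060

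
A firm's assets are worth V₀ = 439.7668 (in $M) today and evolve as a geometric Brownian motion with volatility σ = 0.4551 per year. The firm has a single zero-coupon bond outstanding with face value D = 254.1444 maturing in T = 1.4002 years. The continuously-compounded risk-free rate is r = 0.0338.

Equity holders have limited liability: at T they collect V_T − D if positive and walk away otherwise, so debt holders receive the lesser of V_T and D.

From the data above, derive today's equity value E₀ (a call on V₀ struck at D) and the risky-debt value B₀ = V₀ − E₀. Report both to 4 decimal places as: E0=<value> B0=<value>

E0=209.0099 B0=230.7569

Equity is a call on the firm's assets struck at D = 254.1444:
d₁ = [ln(V₀/D) + (r + σ²/2)T] / (σ√T)
   = [ln(439.7668/254.1444) + (0.0338 + 0.5·0.4551²)·1.4002] / (0.4551·√1.4002)
   = [0.548342 + 0.192329] / 0.538520 = 1.375382
d₂ = d₁ − σ√T = 1.375382 − 0.538520 = 0.836862
N(d₁) = 0.915493,  N(d₂) = 0.798665,  e^(−rT) = 0.953776
E₀ = V₀·N(d₁) − D·e^(−rT)·N(d₂)
   = 439.7668·0.915493 − 254.1444·0.953776·0.798665 = 209.009856
B₀ = V₀ − E₀ = 439.7668 − 209.009856 = 230.756944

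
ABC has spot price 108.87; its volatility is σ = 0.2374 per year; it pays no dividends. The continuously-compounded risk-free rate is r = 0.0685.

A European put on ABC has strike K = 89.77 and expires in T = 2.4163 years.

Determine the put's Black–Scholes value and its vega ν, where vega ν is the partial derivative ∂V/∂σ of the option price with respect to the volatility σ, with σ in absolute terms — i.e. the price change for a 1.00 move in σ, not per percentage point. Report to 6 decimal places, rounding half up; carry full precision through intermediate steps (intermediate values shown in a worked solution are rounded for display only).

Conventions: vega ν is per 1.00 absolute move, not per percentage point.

σ√T = 0.2374·√2.4163 = 0.369025
d₁ = (ln(S/K) + (r+σ²/2)T) / (σ√T) = (ln(108.87/89.77) + (0.0685+0.2374²/2)·2.4163) / 0.369025 = (0.192904 + 0.233606) / 0.369025 = 1.155775
d₂ = d₁ − σ√T = 1.155775 − 0.369025 = 0.786749
e^{−rT} = 0.847456
N(−d₁) = 0.123887,  N(−d₂) = 0.215714
Put price V = K·e^{−rT}·N(−d₂) − S·N(−d₁) = 16.410707 − 13.487544 = 2.923163
φ(d₁) = (1/√(2π))·e^{−d₁²/2} = 0.204570
ν = S·φ(d₁)·√T = 34.619852

price = 2.923163
ν = 34.619852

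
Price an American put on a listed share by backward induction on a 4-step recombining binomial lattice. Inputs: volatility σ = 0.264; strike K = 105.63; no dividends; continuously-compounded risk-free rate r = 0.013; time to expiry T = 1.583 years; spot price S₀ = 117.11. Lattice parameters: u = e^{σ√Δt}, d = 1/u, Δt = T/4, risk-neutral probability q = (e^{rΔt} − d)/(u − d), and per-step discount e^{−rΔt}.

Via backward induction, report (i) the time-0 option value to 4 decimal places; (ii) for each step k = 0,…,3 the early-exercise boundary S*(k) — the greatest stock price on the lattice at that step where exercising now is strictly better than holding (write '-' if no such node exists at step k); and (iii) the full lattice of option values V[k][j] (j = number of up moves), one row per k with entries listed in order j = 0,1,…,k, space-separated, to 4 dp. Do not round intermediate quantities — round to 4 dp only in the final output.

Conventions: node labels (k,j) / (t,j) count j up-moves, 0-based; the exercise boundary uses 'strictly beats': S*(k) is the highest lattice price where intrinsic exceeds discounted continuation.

Δt=0.39575  u=1.18067  d=0.84698  q=0.47403  discount=0.99487
step 4 (expiry): payoffs max(K−S,0) = 45.3622 21.6183 0.0000 0.0000 0.0000
step 3: (k=3,j=0): S=71.1562, K−S=34.4738, hold=33.9318 ⇒ V=34.4738 exercise | (k=3,j=1): S=99.1898, K−S=6.4402, hold=11.3122 ⇒ V=11.3122 continue | (k=3,j=2): S=138.2678, K−S=0.0000, hold=0.0000 ⇒ V=0.0000 continue | (k=3,j=3): S=192.7416, K−S=0.0000, hold=0.0000 ⇒ V=0.0000 continue  boundary S*=71.1562
step 2: (k=2,j=0): S=84.0117, K−S=21.6183, hold=23.3739 ⇒ V=23.3739 continue | (k=2,j=1): S=117.1100, K−S=0.0000, hold=5.9193 ⇒ V=5.9193 continue | (k=2,j=2): S=163.2481, K−S=0.0000, hold=0.0000 ⇒ V=0.0000 continue  boundary S*=-
step 1: (k=1,j=0): S=99.1898, K−S=6.4402, hold=15.0223 ⇒ V=15.0223 continue | (k=1,j=1): S=138.2678, K−S=0.0000, hold=3.0974 ⇒ V=3.0974 continue  boundary S*=-
step 0: (k=0,j=0): S=117.1100, K−S=0.0000, hold=9.3214 ⇒ V=9.3214 continue  boundary S*=-

price = 9.3214
boundary = - - - 71.1562
tree:
9.3214
15.0223 3.0974
23.3739 5.9193 0.0000
34.4738 11.3122 0.0000 0.0000
45.3622 21.6183 0.0000 0.0000 0.0000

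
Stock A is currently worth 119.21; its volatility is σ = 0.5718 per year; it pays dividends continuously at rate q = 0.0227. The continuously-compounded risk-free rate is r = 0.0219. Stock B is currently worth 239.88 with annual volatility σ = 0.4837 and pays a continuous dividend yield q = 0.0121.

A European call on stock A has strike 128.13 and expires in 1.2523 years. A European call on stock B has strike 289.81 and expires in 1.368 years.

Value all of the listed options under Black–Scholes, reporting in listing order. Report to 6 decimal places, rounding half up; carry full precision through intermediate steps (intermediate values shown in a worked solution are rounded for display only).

price(stock A call K=128.13) = 25.978100
price(stock B call K=289.81) = 37.612847

[stock A call K=128.13]
σ√T = 0.5718·√1.2523 = 0.639880
d₁ = (ln(S/K) + (r−q+σ²/2)T) / (σ√T) = (ln(119.21/128.13) + (0.0219−0.0227+0.5718²/2)·1.2523) / 0.639880 = (-0.072159 + 0.203721) / 0.639880 = 0.205605
d₂ = d₁ − σ√T = 0.205605 − 0.639880 = -0.434275
e^{−rT} = 0.972947
e^{−qT} = 0.971973
N(d₁) = 0.581450,  N(d₂) = 0.332044
price = S·e^{−qT}·N(d₁) − K·e^{−rT}·N(d₂) = 67.372005 − 41.393905 = 25.978100
[stock B call K=289.81]
σ√T = 0.4837·√1.368 = 0.565743
d₁ = (ln(S/K) + (r−q+σ²/2)T) / (σ√T) = (ln(239.88/289.81) + (0.0219−0.0121+0.4837²/2)·1.368) / 0.565743 = (-0.189087 + 0.173439) / 0.565743 = -0.027659
d₂ = d₁ − σ√T = -0.027659 − 0.565743 = -0.593402
e^{−rT} = 0.970485
e^{−qT} = 0.983583
N(d₁) = 0.488967,  N(d₂) = 0.276456
price = S·e^{−qT}·N(d₁) − K·e^{−rT}·N(d₂) = 115.367878 − 77.755031 = 37.612847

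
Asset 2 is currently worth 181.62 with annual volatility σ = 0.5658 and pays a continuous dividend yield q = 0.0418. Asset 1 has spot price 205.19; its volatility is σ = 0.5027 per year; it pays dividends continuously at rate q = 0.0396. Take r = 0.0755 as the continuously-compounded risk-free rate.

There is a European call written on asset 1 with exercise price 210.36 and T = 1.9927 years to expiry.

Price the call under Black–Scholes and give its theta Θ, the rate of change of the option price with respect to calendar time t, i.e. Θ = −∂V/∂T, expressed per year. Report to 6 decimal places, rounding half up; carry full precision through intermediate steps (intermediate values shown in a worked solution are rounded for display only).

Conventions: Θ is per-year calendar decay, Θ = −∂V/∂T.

price = 55.806011
Θ = -12.629219

σ√T = 0.5027·√1.9927 = 0.709627
d₁ = (ln(S/K) + (r−q+σ²/2)T) / (σ√T) = (ln(205.19/210.36) + (0.0755−0.0396+0.5027²/2)·1.9927) / 0.709627 = (-0.024884 + 0.323323) / 0.709627 = 0.420558
d₂ = d₁ − σ√T = 0.420558 − 0.709627 = -0.289069
e^{−rT} = 0.860322
e^{−qT} = 0.924122
N(d₁) = 0.662961,  N(d₂) = 0.386264
Call price V = S·e^{−qT}·N(d₁) − K·e^{−rT}·N(d₂) = 125.711079 − 69.905068 = 55.806011
φ(d₁) = (1/√(2π))·e^{−d₁²/2} = 0.365177
Θ = −S·e^{−qT}·φ(d₁)·σ/(2√T) + q·S·e^{−qT}·N(d₁) − r·K·e^{−rT}·N(d₂) = −12.329545 + 4.978159 − 5.277833 = -12.629219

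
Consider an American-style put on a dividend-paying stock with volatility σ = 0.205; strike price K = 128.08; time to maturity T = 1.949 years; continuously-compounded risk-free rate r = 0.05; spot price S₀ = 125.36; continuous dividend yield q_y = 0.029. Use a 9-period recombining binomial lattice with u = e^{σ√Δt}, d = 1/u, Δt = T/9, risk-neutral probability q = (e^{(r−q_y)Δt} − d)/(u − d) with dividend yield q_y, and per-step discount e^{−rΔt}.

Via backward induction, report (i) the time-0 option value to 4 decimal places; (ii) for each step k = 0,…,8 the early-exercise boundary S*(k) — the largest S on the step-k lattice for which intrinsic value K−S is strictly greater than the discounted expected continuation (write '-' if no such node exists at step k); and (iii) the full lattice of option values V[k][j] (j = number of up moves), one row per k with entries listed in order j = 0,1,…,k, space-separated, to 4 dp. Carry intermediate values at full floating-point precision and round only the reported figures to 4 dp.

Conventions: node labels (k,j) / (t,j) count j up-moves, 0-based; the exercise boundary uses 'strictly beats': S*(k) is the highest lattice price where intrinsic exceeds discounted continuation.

price = 13.3370
boundary = - - - 94.1601 85.5926 94.1601 103.5851 94.1601 103.5851
tree:
13.3370
18.7433 8.2216
25.6051 12.2903 4.3323
33.9199 17.8485 7.0001 1.7590
42.4874 25.0716 11.0146 3.1383 0.4181
50.2754 33.9199 16.7698 5.4998 0.8453 0.0000
57.3548 42.4874 24.4949 9.4106 1.7091 0.0000 0.0000
63.7900 50.2754 33.9199 15.5709 3.4556 0.0000 0.0000 0.0000
69.6396 57.3548 42.4874 24.4949 6.9868 0.0000 0.0000 0.0000 0.0000
74.9570 63.7900 50.2754 33.9199 14.1264 0.0000 0.0000 0.0000 0.0000 0.0000

params: Δt=0.21656 u=1.10010 d=0.90901 q=0.50002 e^(-rΔt)=0.98923
t_9 payoffs: 74.9570 63.7900 50.2754 33.9199 14.1264 0.0000 0.0000 0.0000 0.0000 0.0000
t_8: node(8,0) S=58.4404 payoff=69.6396 vs cont=68.6262 → 69.6396 [stop]  node(8,1) S=70.7252 payoff=57.3548 vs cont=56.4182 → 57.3548 [stop]  node(8,2) S=85.5926 payoff=42.4874 vs cont=41.6440 → 42.4874 [stop]  node(8,3) S=103.5851 payoff=24.4949 vs cont=23.7640 → 24.4949 [stop]  node(8,4) S=125.3600 payoff=2.7200 vs cont=6.9868 → 6.9868 [wait]  node(8,5) S=151.7122 payoff=0.0000 vs cont=0.0000 → 0.0000 [wait]  node(8,6) S=183.6039 payoff=0.0000 vs cont=0.0000 → 0.0000 [wait]  node(8,7) S=222.1997 payoff=0.0000 vs cont=0.0000 → 0.0000 [wait]  node(8,8) S=268.9088 payoff=0.0000 vs cont=0.0000 → 0.0000 [wait]  ⇒ S*(8)=103.5851
t_7: node(7,0) S=64.2900 payoff=63.7900 vs cont=62.8131 → 63.7900 [stop]  node(7,1) S=77.8046 payoff=50.2754 vs cont=49.3832 → 50.2754 [stop]  node(7,2) S=94.1601 payoff=33.9199 vs cont=33.1301 → 33.9199 [stop]  node(7,3) S=113.9536 payoff=14.1264 vs cont=15.5709 → 15.5709 [wait]  node(7,4) S=137.9081 payoff=0.0000 vs cont=3.4556 → 3.4556 [wait]  node(7,5) S=166.8980 payoff=0.0000 vs cont=0.0000 → 0.0000 [wait]  node(7,6) S=201.9820 payoff=0.0000 vs cont=0.0000 → 0.0000 [wait]  node(7,7) S=244.4411 payoff=0.0000 vs cont=0.0000 → 0.0000 [wait]  ⇒ S*(7)=94.1601
t_6: node(6,0) S=70.7252 payoff=57.3548 vs cont=56.4182 → 57.3548 [stop]  node(6,1) S=85.5926 payoff=42.4874 vs cont=41.6440 → 42.4874 [stop]  node(6,2) S=103.5851 payoff=24.4949 vs cont=24.4785 → 24.4949 [stop]  node(6,3) S=125.3600 payoff=2.7200 vs cont=9.4106 → 9.4106 [wait]  node(6,4) S=151.7122 payoff=0.0000 vs cont=1.7091 → 1.7091 [wait]  node(6,5) S=183.6039 payoff=0.0000 vs cont=0.0000 → 0.0000 [wait]  node(6,6) S=222.1997 payoff=0.0000 vs cont=0.0000 → 0.0000 [wait]  ⇒ S*(6)=103.5851
t_5: node(5,0) S=77.8046 payoff=50.2754 vs cont=49.3832 → 50.2754 [stop]  node(5,1) S=94.1601 payoff=33.9199 vs cont=33.1301 → 33.9199 [stop]  node(5,2) S=113.9536 payoff=14.1264 vs cont=16.7698 → 16.7698 [wait]  node(5,3) S=137.9081 payoff=0.0000 vs cont=5.4998 → 5.4998 [wait]  node(5,4) S=166.8980 payoff=0.0000 vs cont=0.8453 → 0.8453 [wait]  node(5,5) S=201.9820 payoff=0.0000 vs cont=0.0000 → 0.0000 [wait]  ⇒ S*(5)=94.1601
t_4: node(4,0) S=85.5926 payoff=42.4874 vs cont=41.6440 → 42.4874 [stop]  node(4,1) S=103.5851 payoff=24.4949 vs cont=25.0716 → 25.0716 [wait]  node(4,2) S=125.3600 payoff=2.7200 vs cont=11.0146 → 11.0146 [wait]  node(4,3) S=151.7122 payoff=0.0000 vs cont=3.1383 → 3.1383 [wait]  node(4,4) S=183.6039 payoff=0.0000 vs cont=0.4181 → 0.4181 [wait]  ⇒ S*(4)=85.5926
t_3: node(3,0) S=94.1601 payoff=33.9199 vs cont=33.4153 → 33.9199 [stop]  node(3,1) S=113.9536 payoff=14.1264 vs cont=17.8485 → 17.8485 [wait]  node(3,2) S=137.9081 payoff=0.0000 vs cont=7.0001 → 7.0001 [wait]  node(3,3) S=166.8980 payoff=0.0000 vs cont=1.7590 → 1.7590 [wait]  ⇒ S*(3)=94.1601
t_2: node(2,0) S=103.5851 payoff=24.4949 vs cont=25.6051 → 25.6051 [wait]  node(2,1) S=125.3600 payoff=2.7200 vs cont=12.2903 → 12.2903 [wait]  node(2,2) S=151.7122 payoff=0.0000 vs cont=4.3323 → 4.3323 [wait]  ⇒ S*(2)=-
t_1: node(1,0) S=113.9536 payoff=14.1264 vs cont=18.7433 → 18.7433 [wait]  node(1,1) S=137.9081 payoff=0.0000 vs cont=8.2216 → 8.2216 [wait]  ⇒ S*(1)=-
t_0: node(0,0) S=125.3600 payoff=2.7200 vs cont=13.3370 → 13.3370 [wait]  ⇒ S*(0)=-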